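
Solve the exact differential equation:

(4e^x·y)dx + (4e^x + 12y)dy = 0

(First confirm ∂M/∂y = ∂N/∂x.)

Verify exactness: ∂M/∂y = ∂N/∂x ✓
Find F(x,y) such that ∂F/∂x = M, ∂F/∂y = N
Solution: 4e^x·y + 6y² = C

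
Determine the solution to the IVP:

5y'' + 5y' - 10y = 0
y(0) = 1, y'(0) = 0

General solution: y = C₁e^x + C₂e^(-2x)
Applying ICs: C₁ = 2/3, C₂ = 1/3
Particular solution: y = (2/3)e^x + (1/3)e^(-2x)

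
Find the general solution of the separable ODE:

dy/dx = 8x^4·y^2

Separating variables and integrating:
-1/y = 8x^5/5 + C

General solution: y^-1 = (-8/5)x^5 + C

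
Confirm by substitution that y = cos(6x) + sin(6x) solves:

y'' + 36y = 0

Verification:
y'' = -36cos(6x) - 36sin(6x)
y'' + 36y = 0 ✓

Yes, it is a solution.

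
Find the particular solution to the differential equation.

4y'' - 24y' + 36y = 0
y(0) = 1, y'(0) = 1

General solution: y = (C₁ + C₂x)e^(3x)
Repeated root r = 3
Applying ICs: C₁ = 1, C₂ = -2
Particular solution: y = (1 - 2x)e^(3x)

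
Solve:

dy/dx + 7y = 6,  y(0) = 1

General solution: y = 6/7 + Ce^(-7x)
Applying y(0) = 1: C = 1 - 6/7 = 1/7
Particular solution: y = 6/7 + (1/7)e^(-7x)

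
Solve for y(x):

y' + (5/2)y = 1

Using integrating factor method:

General solution: y = 2/5 + Ce^(-5x/2)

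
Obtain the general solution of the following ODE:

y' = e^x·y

Separating variables and integrating:
ln|y| = e^x + C

General solution: y = Ce^(e^x)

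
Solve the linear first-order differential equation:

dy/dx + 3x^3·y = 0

Using integrating factor method:

General solution: y = Ce^(-3x^4/4)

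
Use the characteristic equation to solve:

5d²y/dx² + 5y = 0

Characteristic equation: 5r² + 5 = 0
Divide by 5: r² + 1 = 0
Roots: r = ±i (complex conjugates)
General solution: y = C₁cos(x) + C₂sin(x)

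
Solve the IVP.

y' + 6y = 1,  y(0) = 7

General solution: y = 1/6 + Ce^(-6x)
Applying y(0) = 7: C = 7 - 1/6 = 41/6
Particular solution: y = 1/6 + (41/6)e^(-6x)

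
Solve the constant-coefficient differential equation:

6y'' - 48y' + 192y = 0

Characteristic equation: 6r² - 48r + 192 = 0
Divide by 6: r² - 8r + 32 = 0
Roots: r = 4 ± 4i (complex conjugates)
General solution: y = e^(4x)(C₁cos(4x) + C₂sin(4x))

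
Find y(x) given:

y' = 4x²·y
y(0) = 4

General solution: y = Ce^(4x³/3)
Applying IC y(0) = 4:
Particular solution: y = 4e^(4x³/3)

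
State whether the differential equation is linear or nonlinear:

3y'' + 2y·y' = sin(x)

Nonlinear (product y·y')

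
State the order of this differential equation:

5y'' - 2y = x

The order is 2 (highest derivative is of order 2).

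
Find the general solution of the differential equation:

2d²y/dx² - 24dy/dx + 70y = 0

Characteristic equation: 2r² - 24r + 70 = 0
Divide by 2: r² - 12r + 35 = 0
Roots: r = 5, 7 (distinct real)
General solution: y = C₁e^(5x) + C₂e^(7x)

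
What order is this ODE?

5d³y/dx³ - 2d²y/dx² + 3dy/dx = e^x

The order is 3 (highest derivative is of order 3).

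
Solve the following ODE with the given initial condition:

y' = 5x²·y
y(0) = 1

General solution: y = Ce^(5x³/3)
Applying IC y(0) = 1:
Particular solution: y = e^(5x³/3)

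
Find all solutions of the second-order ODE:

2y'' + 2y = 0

Characteristic equation: 2r² + 2 = 0
Divide by 2: r² + 1 = 0
Roots: r = ±i (complex conjugates)
General solution: y = C₁cos(x) + C₂sin(x)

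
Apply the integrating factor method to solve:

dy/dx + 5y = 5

Using integrating factor method:

General solution: y = 1 + Ce^(-5x)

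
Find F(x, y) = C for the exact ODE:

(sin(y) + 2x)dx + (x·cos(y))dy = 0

Verify exactness: ∂M/∂y = ∂N/∂x ✓
Find F(x,y) such that ∂F/∂x = M, ∂F/∂y = N
Solution: x·sin(y) + x² = C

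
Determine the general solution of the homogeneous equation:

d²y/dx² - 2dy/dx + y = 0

Characteristic equation: r² - 2r + 1 = 0
Factored: (r - 1)² = 0
Repeated root: r = 1
General solution: y = (C₁ + C₂x)e^x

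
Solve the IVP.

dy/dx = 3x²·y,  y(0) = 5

General solution: y = Ce^(x³)
Applying IC y(0) = 5:
Particular solution: y = 5e^(x³)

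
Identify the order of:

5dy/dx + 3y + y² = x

The order is 1 (highest derivative is of order 1).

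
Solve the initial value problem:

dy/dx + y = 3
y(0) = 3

General solution: y = 3 + Ce^(-x)
Applying y(0) = 3: C = 3 - 3 = 0
Particular solution: y = 3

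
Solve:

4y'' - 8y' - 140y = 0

Characteristic equation: 4r² - 8r - 140 = 0
Divide by 4: r² - 2r - 35 = 0
Roots: r = 7, -5 (distinct real)
General solution: y = C₁e^(7x) + C₂e^(-5x)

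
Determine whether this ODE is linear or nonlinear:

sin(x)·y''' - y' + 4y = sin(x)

Linear (y and its derivatives appear to the first power only, no products of y terms)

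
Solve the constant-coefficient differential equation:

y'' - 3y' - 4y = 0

Characteristic equation: r² - 3r - 4 = 0
Roots: r = 4, -1 (distinct real)
General solution: y = C₁e^(4x) + C₂e^(-x)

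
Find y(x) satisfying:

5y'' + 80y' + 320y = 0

Characteristic equation: 5r² + 80r + 320 = 0
Divide by 5: r² + 16r + 64 = 0
Factored: (r + 8)² = 0
Repeated root: r = -8
General solution: y = (C₁ + C₂x)e^(-8x)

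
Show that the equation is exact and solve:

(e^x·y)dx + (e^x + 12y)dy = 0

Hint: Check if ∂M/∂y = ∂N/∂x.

Verify exactness: ∂M/∂y = ∂N/∂x ✓
Find F(x,y) such that ∂F/∂x = M, ∂F/∂y = N
Solution: e^x·y + 6y² = C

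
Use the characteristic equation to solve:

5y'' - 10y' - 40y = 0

Characteristic equation: 5r² - 10r - 40 = 0
Divide by 5: r² - 2r - 8 = 0
Roots: r = 4, -2 (distinct real)
General solution: y = C₁e^(4x) + C₂e^(-2x)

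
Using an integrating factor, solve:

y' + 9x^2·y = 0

Using integrating factor method:

General solution: y = Ce^(-3x^3)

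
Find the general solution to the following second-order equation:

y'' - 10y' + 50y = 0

Characteristic equation: r² - 10r + 50 = 0
Roots: r = 5 ± 5i (complex conjugates)
General solution: y = e^(5x)(C₁cos(5x) + C₂sin(5x))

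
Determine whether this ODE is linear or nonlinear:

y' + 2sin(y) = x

Nonlinear (sin(y) is nonlinear in y)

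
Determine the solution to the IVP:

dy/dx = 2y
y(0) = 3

General solution: y = Ce^(2x)
Applying IC y(0) = 3:
Particular solution: y = 3e^(2x)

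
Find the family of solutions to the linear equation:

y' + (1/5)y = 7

Using integrating factor method:

General solution: y = 35 + Ce^(-x/5)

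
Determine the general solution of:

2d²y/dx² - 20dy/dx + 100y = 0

Characteristic equation: 2r² - 20r + 100 = 0
Divide by 2: r² - 10r + 50 = 0
Roots: r = 5 ± 5i (complex conjugates)
General solution: y = e^(5x)(C₁cos(5x) + C₂sin(5x))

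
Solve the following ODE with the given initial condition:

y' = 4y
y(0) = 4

General solution: y = Ce^(4x)
Applying IC y(0) = 4:
Particular solution: y = 4e^(4x)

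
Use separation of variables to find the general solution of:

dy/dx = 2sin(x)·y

Separating variables and integrating:
ln|y| = -2cos(x) + C

General solution: y = Ce^(-2cos(x))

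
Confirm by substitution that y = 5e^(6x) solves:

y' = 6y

Verification:
y = 5e^(6x)
y' = 30e^(6x)
6y = 30e^(6x)
y' = 6y ✓

Yes, it is a solution.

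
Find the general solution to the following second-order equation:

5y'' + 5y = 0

Characteristic equation: 5r² + 5 = 0
Divide by 5: r² + 1 = 0
Roots: r = ±i (complex conjugates)
General solution: y = C₁cos(x) + C₂sin(x)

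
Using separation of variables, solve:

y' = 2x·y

Separating variables and integrating:
ln|y| = x^2 + C

General solution: y = Ce^(x^2)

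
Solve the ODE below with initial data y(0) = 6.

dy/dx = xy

General solution: y = Ce^(x²/2)
Applying IC y(0) = 6:
Particular solution: y = 6e^(x²/2)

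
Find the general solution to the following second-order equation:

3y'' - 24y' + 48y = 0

Characteristic equation: 3r² - 24r + 48 = 0
Divide by 3: r² - 8r + 16 = 0
Factored: (r - 4)² = 0
Repeated root: r = 4
General solution: y = (C₁ + C₂x)e^(4x)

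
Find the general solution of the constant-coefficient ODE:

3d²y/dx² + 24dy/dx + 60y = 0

Characteristic equation: 3r² + 24r + 60 = 0
Divide by 3: r² + 8r + 20 = 0
Roots: r = -4 ± 2i (complex conjugates)
General solution: y = e^(-4x)(C₁cos(2x) + C₂sin(2x))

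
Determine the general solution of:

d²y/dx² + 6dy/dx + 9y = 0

Characteristic equation: r² + 6r + 9 = 0
Factored: (r + 3)² = 0
Repeated root: r = -3
General solution: y = (C₁ + C₂x)e^(-3x)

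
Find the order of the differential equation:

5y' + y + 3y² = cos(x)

The order is 1 (highest derivative is of order 1).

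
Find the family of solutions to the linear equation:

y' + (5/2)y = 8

Using integrating factor method:

General solution: y = 16/5 + Ce^(-5x/2)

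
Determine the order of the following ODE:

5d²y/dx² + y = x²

The order is 2 (highest derivative is of order 2).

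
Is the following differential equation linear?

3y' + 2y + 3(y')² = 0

No. Nonlinear ((y')² term)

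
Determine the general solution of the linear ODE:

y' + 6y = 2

Using integrating factor method:

General solution: y = 1/3 + Ce^(-6x)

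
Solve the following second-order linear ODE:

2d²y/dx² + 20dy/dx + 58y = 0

Characteristic equation: 2r² + 20r + 58 = 0
Divide by 2: r² + 10r + 29 = 0
Roots: r = -5 ± 2i (complex conjugates)
General solution: y = e^(-5x)(C₁cos(2x) + C₂sin(2x))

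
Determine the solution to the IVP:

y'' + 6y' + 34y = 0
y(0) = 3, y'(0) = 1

General solution: y = e^(-3x)(C₁cos(5x) + C₂sin(5x))
Complex roots r = -3 ± 5i
Applying ICs: C₁ = 3, C₂ = 2
Particular solution: y = e^(-3x)(3cos(5x) + 2sin(5x))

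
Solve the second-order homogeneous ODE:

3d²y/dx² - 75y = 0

Characteristic equation: 3r² - 75 = 0
Divide by 3: r² - 25 = 0
Roots: r = 5, -5 (distinct real)
General solution: y = C₁e^(5x) + C₂e^(-5x)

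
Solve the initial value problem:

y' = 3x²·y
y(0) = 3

General solution: y = Ce^(x³)
Applying IC y(0) = 3:
Particular solution: y = 3e^(x³)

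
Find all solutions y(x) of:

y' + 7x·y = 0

Using integrating factor method:

General solution: y = Ce^(-7x^2/2)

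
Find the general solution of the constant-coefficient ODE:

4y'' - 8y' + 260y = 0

Characteristic equation: 4r² - 8r + 260 = 0
Divide by 4: r² - 2r + 65 = 0
Roots: r = 1 ± 8i (complex conjugates)
General solution: y = e^x(C₁cos(8x) + C₂sin(8x))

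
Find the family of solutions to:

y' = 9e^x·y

Separating variables and integrating:
ln|y| = 9e^x + C

General solution: y = Ce^(9e^x)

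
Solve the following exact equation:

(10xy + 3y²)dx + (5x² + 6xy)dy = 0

Verify exactness: ∂M/∂y = ∂N/∂x ✓
Find F(x,y) such that ∂F/∂x = M, ∂F/∂y = N
Solution: 5x²y + 3xy² = C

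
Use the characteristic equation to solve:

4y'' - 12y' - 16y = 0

Characteristic equation: 4r² - 12r - 16 = 0
Divide by 4: r² - 3r - 4 = 0
Roots: r = 4, -1 (distinct real)
General solution: y = C₁e^(4x) + C₂e^(-x)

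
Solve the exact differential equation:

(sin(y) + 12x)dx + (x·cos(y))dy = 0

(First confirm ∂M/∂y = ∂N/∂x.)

Verify exactness: ∂M/∂y = ∂N/∂x ✓
Find F(x,y) such that ∂F/∂x = M, ∂F/∂y = N
Solution: x·sin(y) + 6x² = C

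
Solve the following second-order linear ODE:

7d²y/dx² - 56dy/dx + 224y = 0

Characteristic equation: 7r² - 56r + 224 = 0
Divide by 7: r² - 8r + 32 = 0
Roots: r = 4 ± 4i (complex conjugates)
General solution: y = e^(4x)(C₁cos(4x) + C₂sin(4x))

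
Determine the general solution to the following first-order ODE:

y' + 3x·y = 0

Using integrating factor method:

General solution: y = Ce^(-3x^2/2)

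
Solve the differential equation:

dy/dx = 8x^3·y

Separating variables and integrating:
ln|y| = 2x^4 + C

General solution: y = Ce^(2x^4)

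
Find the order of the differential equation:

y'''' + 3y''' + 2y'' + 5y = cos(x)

The order is 4 (highest derivative is of order 4).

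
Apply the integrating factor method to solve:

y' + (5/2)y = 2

Using integrating factor method:

General solution: y = 4/5 + Ce^(-5x/2)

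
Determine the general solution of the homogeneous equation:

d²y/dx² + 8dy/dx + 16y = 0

Characteristic equation: r² + 8r + 16 = 0
Factored: (r + 4)² = 0
Repeated root: r = -4
General solution: y = (C₁ + C₂x)e^(-4x)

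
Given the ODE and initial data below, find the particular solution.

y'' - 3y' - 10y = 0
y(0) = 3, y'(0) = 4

General solution: y = C₁e^(5x) + C₂e^(-2x)
Applying ICs: C₁ = 10/7, C₂ = 11/7
Particular solution: y = (10/7)e^(5x) + (11/7)e^(-2x)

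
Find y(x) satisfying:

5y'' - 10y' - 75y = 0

Characteristic equation: 5r² - 10r - 75 = 0
Divide by 5: r² - 2r - 15 = 0
Roots: r = 5, -3 (distinct real)
General solution: y = C₁e^(5x) + C₂e^(-3x)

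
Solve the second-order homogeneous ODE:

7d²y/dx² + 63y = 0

Characteristic equation: 7r² + 63 = 0
Divide by 7: r² + 9 = 0
Roots: r = ±3i (complex conjugates)
General solution: y = C₁cos(3x) + C₂sin(3x)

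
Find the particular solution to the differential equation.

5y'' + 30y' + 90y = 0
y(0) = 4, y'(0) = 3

General solution: y = e^(-3x)(C₁cos(3x) + C₂sin(3x))
Complex roots r = -3 ± 3i
Applying ICs: C₁ = 4, C₂ = 5
Particular solution: y = e^(-3x)(4cos(3x) + 5sin(3x))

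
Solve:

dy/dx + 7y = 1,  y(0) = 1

General solution: y = 1/7 + Ce^(-7x)
Applying y(0) = 1: C = 1 - 1/7 = 6/7
Particular solution: y = 1/7 + (6/7)e^(-7x)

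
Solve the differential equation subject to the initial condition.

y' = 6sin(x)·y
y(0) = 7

General solution: y = Ce^(-6cos(x))
Applying IC y(0) = 7:
Particular solution: y = 7e^(6(1-cos(x)))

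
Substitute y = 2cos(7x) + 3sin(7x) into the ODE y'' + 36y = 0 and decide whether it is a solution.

Verification:
y'' = -98cos(7x) - 147sin(7x)
y'' + 36y ≠ 0 (frequency mismatch: got 49 instead of 36)

No, it is not a solution.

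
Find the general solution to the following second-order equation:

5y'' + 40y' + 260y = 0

Characteristic equation: 5r² + 40r + 260 = 0
Divide by 5: r² + 8r + 52 = 0
Roots: r = -4 ± 6i (complex conjugates)
General solution: y = e^(-4x)(C₁cos(6x) + C₂sin(6x))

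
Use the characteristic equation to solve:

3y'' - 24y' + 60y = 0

Characteristic equation: 3r² - 24r + 60 = 0
Divide by 3: r² - 8r + 20 = 0
Roots: r = 4 ± 2i (complex conjugates)
General solution: y = e^(4x)(C₁cos(2x) + C₂sin(2x))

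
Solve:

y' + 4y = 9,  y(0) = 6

General solution: y = 9/4 + Ce^(-4x)
Applying y(0) = 6: C = 6 - 9/4 = 15/4
Particular solution: y = 9/4 + (15/4)e^(-4x)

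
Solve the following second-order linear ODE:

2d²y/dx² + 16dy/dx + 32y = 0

Characteristic equation: 2r² + 16r + 32 = 0
Divide by 2: r² + 8r + 16 = 0
Factored: (r + 4)² = 0
Repeated root: r = -4
General solution: y = (C₁ + C₂x)e^(-4x)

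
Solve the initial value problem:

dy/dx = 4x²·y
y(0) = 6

General solution: y = Ce^(4x³/3)
Applying IC y(0) = 6:
Particular solution: y = 6e^(4x³/3)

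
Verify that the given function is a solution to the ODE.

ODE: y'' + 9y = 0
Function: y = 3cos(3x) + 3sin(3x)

Verification:
y'' = -27cos(3x) - 27sin(3x)
y'' + 9y = 0 ✓

Yes, it is a solution.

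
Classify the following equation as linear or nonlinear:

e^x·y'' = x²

Linear (y and its derivatives appear to the first power only, no products of y terms)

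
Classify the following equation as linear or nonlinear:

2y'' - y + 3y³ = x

Nonlinear (y³ term)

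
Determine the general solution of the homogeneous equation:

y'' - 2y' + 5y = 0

Characteristic equation: r² - 2r + 5 = 0
Roots: r = 1 ± 2i (complex conjugates)
General solution: y = e^x(C₁cos(2x) + C₂sin(2x))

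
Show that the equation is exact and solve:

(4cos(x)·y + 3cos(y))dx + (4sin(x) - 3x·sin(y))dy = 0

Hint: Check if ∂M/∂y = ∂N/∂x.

Verify exactness: ∂M/∂y = ∂N/∂x ✓
Find F(x,y) such that ∂F/∂x = M, ∂F/∂y = N
Solution: 4sin(x)·y + 3x·cos(y) = C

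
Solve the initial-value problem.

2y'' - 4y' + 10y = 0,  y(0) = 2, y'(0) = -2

General solution: y = e^x(C₁cos(2x) + C₂sin(2x))
Complex roots r = 1 ± 2i
Applying ICs: C₁ = 2, C₂ = -2
Particular solution: y = e^x(2cos(2x) - 2sin(2x))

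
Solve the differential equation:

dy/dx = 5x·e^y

Separating variables and integrating:
-e^(-y) = 5x²/2 + C

General solution: y = -ln(C - 5x²/2)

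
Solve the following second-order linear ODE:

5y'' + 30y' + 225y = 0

Characteristic equation: 5r² + 30r + 225 = 0
Divide by 5: r² + 6r + 45 = 0
Roots: r = -3 ± 6i (complex conjugates)
General solution: y = e^(-3x)(C₁cos(6x) + C₂sin(6x))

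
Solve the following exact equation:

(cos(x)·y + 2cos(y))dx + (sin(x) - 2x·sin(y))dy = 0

Verify exactness: ∂M/∂y = ∂N/∂x ✓
Find F(x,y) such that ∂F/∂x = M, ∂F/∂y = N
Solution: sin(x)·y + 2x·cos(y) = C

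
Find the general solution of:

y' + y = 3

Using integrating factor method:

General solution: y = 3 + Ce^(-x)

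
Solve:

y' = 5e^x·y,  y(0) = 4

General solution: y = Ce^(5e^x)
Applying IC y(0) = 4:
Particular solution: y = 4e^(5(e^x - 1))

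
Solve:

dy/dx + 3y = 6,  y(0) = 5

General solution: y = 2 + Ce^(-3x)
Applying y(0) = 5: C = 5 - 2 = 3
Particular solution: y = 2 + 3e^(-3x)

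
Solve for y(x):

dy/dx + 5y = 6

Using integrating factor method:

General solution: y = 6/5 + Ce^(-5x)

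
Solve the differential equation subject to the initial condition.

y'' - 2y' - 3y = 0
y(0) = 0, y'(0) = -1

General solution: y = C₁e^(3x) + C₂e^(-x)
Applying ICs: C₁ = -1/4, C₂ = 1/4
Particular solution: y = -(1/4)e^(3x) + (1/4)e^(-x)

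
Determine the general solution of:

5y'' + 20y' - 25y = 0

Characteristic equation: 5r² + 20r - 25 = 0
Divide by 5: r² + 4r - 5 = 0
Roots: r = 1, -5 (distinct real)
General solution: y = C₁e^x + C₂e^(-5x)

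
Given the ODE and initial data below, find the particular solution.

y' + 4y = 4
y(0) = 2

General solution: y = 1 + Ce^(-4x)
Applying y(0) = 2: C = 2 - 1 = 1
Particular solution: y = 1 + e^(-4x)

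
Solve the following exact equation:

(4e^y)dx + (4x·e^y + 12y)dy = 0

Verify exactness: ∂M/∂y = ∂N/∂x ✓
Find F(x,y) such that ∂F/∂x = M, ∂F/∂y = N
Solution: 4x·e^y + 6y² = C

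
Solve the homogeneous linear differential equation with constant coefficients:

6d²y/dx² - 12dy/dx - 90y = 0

Characteristic equation: 6r² - 12r - 90 = 0
Divide by 6: r² - 2r - 15 = 0
Roots: r = 5, -3 (distinct real)
General solution: y = C₁e^(5x) + C₂e^(-3x)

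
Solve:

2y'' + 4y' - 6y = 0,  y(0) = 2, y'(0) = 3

General solution: y = C₁e^x + C₂e^(-3x)
Applying ICs: C₁ = 9/4, C₂ = -1/4
Particular solution: y = (9/4)e^x - (1/4)e^(-3x)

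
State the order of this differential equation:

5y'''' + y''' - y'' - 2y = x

The order is 4 (highest derivative is of order 4).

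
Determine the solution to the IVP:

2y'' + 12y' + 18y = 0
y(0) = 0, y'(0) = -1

General solution: y = (C₁ + C₂x)e^(-3x)
Repeated root r = -3
Applying ICs: C₁ = 0, C₂ = -1
Particular solution: y = -xe^(-3x)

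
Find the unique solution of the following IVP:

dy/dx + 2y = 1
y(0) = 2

General solution: y = 1/2 + Ce^(-2x)
Applying y(0) = 2: C = 2 - 1/2 = 3/2
Particular solution: y = 1/2 + (3/2)e^(-2x)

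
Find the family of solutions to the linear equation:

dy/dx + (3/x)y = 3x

Using integrating factor method:

General solution: y = (3/5)x^2 + Cx^(-3)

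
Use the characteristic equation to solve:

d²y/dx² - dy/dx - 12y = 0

Characteristic equation: r² - r - 12 = 0
Roots: r = 4, -3 (distinct real)
General solution: y = C₁e^(4x) + C₂e^(-3x)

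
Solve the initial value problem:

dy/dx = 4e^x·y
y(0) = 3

General solution: y = Ce^(4e^x)
Applying IC y(0) = 3:
Particular solution: y = 3e^(4(e^x - 1))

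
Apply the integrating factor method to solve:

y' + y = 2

Using integrating factor method:

General solution: y = 2 + Ce^(-x)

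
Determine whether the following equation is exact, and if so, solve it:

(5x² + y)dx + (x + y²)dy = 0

Verify exactness: ∂M/∂y = ∂N/∂x ✓
Find F(x,y) such that ∂F/∂x = M, ∂F/∂y = N
Solution: 5x³/3 + xy + y³/3 = C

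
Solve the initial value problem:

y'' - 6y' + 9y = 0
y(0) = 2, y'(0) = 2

General solution: y = (C₁ + C₂x)e^(3x)
Repeated root r = 3
Applying ICs: C₁ = 2, C₂ = -4
Particular solution: y = (2 - 4x)e^(3x)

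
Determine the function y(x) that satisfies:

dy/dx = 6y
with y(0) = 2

General solution: y = Ce^(6x)
Applying IC y(0) = 2:
Particular solution: y = 2e^(6x)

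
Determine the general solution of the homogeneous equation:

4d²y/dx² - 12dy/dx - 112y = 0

Characteristic equation: 4r² - 12r - 112 = 0
Divide by 4: r² - 3r - 28 = 0
Roots: r = 7, -4 (distinct real)
General solution: y = C₁e^(7x) + C₂e^(-4x)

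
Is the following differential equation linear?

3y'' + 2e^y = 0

No. Nonlinear (e^y is nonlinear in y)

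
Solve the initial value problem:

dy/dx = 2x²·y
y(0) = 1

General solution: y = Ce^(2x³/3)
Applying IC y(0) = 1:
Particular solution: y = e^(2x³/3)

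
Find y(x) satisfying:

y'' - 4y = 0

Characteristic equation: r² - 4 = 0
Roots: r = 2, -2 (distinct real)
General solution: y = C₁e^(2x) + C₂e^(-2x)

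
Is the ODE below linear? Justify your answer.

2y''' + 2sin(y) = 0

No. Nonlinear (sin(y) is nonlinear in y)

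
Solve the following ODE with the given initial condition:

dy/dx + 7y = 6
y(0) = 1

General solution: y = 6/7 + Ce^(-7x)
Applying y(0) = 1: C = 1 - 6/7 = 1/7
Particular solution: y = 6/7 + (1/7)e^(-7x)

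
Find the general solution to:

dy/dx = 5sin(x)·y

Separating variables and integrating:
ln|y| = -5cos(x) + C

General solution: y = Ce^(-5cos(x))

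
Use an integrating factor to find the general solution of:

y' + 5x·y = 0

Using integrating factor method:

General solution: y = Ce^(-5x^2/2)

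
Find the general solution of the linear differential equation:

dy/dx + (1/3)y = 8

Using integrating factor method:

General solution: y = 24 + Ce^(-x/3)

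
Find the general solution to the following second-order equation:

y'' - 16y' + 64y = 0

Characteristic equation: r² - 16r + 64 = 0
Factored: (r - 8)² = 0
Repeated root: r = 8
General solution: y = (C₁ + C₂x)e^(8x)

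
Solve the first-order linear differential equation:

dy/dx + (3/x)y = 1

Using integrating factor method:

General solution: y = (1/4)x + Cx^(-3)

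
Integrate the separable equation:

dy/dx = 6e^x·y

Separating variables and integrating:
ln|y| = 6e^x + C

General solution: y = Ce^(6e^x)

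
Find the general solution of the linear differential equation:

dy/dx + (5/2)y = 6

Using integrating factor method:

General solution: y = 12/5 + Ce^(-5x/2)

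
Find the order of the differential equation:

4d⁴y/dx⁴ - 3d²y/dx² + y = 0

The order is 4 (highest derivative is of order 4).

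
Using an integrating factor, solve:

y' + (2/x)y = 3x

Using integrating factor method:

General solution: y = (3/4)x^2 + Cx^(-2)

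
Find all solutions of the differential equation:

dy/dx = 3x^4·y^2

Separating variables and integrating:
-1/y = 3x^5/5 + C

General solution: y^-1 = (-3/5)x^5 + C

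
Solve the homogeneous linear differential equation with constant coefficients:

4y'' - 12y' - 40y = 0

Characteristic equation: 4r² - 12r - 40 = 0
Divide by 4: r² - 3r - 10 = 0
Roots: r = 5, -2 (distinct real)
General solution: y = C₁e^(5x) + C₂e^(-2x)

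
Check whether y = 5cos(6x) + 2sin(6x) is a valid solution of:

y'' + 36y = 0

Verification:
y'' = -180cos(6x) - 72sin(6x)
y'' + 36y = 0 ✓

Yes, it is a solution.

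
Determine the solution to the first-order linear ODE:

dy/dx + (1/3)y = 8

Using integrating factor method:

General solution: y = 24 + Ce^(-x/3)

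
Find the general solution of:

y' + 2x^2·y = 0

Using integrating factor method:

General solution: y = Ce^(-2x^3/3)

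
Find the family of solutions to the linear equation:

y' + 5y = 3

Using integrating factor method:

General solution: y = 3/5 + Ce^(-5x)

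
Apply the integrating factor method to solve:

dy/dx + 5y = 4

Using integrating factor method:

General solution: y = 4/5 + Ce^(-5x)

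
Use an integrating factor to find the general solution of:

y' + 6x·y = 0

Using integrating factor method:

General solution: y = Ce^(-3x^2)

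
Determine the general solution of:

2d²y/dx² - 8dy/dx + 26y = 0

Characteristic equation: 2r² - 8r + 26 = 0
Divide by 2: r² - 4r + 13 = 0
Roots: r = 2 ± 3i (complex conjugates)
General solution: y = e^(2x)(C₁cos(3x) + C₂sin(3x))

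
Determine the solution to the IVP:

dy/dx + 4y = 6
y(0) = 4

General solution: y = 3/2 + Ce^(-4x)
Applying y(0) = 4: C = 4 - 3/2 = 5/2
Particular solution: y = 3/2 + (5/2)e^(-4x)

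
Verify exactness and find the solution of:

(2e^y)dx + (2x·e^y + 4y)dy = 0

Verify exactness: ∂M/∂y = ∂N/∂x ✓
Find F(x,y) such that ∂F/∂x = M, ∂F/∂y = N
Solution: 2x·e^y + 2y² = C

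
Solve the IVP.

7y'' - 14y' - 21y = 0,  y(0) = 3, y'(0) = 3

General solution: y = C₁e^(3x) + C₂e^(-x)
Applying ICs: C₁ = 3/2, C₂ = 3/2
Particular solution: y = (3/2)e^(3x) + (3/2)e^(-x)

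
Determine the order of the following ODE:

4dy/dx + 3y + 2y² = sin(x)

The order is 1 (highest derivative is of order 1).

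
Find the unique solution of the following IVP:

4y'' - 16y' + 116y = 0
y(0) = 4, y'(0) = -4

General solution: y = e^(2x)(C₁cos(5x) + C₂sin(5x))
Complex roots r = 2 ± 5i
Applying ICs: C₁ = 4, C₂ = -12/5
Particular solution: y = e^(2x)(4cos(5x) - (12/5)sin(5x))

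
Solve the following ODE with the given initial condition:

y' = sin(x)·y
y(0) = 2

General solution: y = Ce^(-cos(x))
Applying IC y(0) = 2:
Particular solution: y = 2e^(1-cos(x))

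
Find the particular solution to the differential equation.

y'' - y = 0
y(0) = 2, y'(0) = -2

General solution: y = C₁e^x + C₂e^(-x)
Applying ICs: C₁ = 0, C₂ = 2
Particular solution: y = 2e^(-x)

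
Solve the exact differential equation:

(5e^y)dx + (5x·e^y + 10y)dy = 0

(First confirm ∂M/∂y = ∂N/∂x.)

Verify exactness: ∂M/∂y = ∂N/∂x ✓
Find F(x,y) such that ∂F/∂x = M, ∂F/∂y = N
Solution: 5x·e^y + 5y² = C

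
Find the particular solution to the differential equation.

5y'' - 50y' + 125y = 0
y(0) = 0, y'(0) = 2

General solution: y = (C₁ + C₂x)e^(5x)
Repeated root r = 5
Applying ICs: C₁ = 0, C₂ = 2
Particular solution: y = 2xe^(5x)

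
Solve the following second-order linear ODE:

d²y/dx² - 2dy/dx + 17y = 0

Characteristic equation: r² - 2r + 17 = 0
Roots: r = 1 ± 4i (complex conjugates)
General solution: y = e^x(C₁cos(4x) + C₂sin(4x))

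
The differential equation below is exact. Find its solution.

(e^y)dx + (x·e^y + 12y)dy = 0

Verify exactness: ∂M/∂y = ∂N/∂x ✓
Find F(x,y) such that ∂F/∂x = M, ∂F/∂y = N
Solution: x·e^y + 6y² = C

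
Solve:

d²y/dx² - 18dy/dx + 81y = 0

Characteristic equation: r² - 18r + 81 = 0
Factored: (r - 9)² = 0
Repeated root: r = 9
General solution: y = (C₁ + C₂x)e^(9x)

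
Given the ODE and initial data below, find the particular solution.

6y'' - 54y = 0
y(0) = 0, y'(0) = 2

General solution: y = C₁e^(3x) + C₂e^(-3x)
Applying ICs: C₁ = 1/3, C₂ = -1/3
Particular solution: y = (1/3)e^(3x) - (1/3)e^(-3x)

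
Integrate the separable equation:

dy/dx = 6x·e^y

Separating variables and integrating:
-e^(-y) = 3x² + C

General solution: y = -ln(C - 3x²)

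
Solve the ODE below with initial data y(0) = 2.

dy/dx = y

General solution: y = Ce^x
Applying IC y(0) = 2:
Particular solution: y = 2e^x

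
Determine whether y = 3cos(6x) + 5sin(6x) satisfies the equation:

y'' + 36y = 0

Verification:
y'' = -108cos(6x) - 180sin(6x)
y'' + 36y = 0 ✓

Yes, it is a solution.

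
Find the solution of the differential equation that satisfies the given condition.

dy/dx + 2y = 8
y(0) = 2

General solution: y = 4 + Ce^(-2x)
Applying y(0) = 2: C = 2 - 4 = -2
Particular solution: y = 4 - 2e^(-2x)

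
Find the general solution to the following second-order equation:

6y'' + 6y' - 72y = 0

Characteristic equation: 6r² + 6r - 72 = 0
Divide by 6: r² + r - 12 = 0
Roots: r = 3, -4 (distinct real)
General solution: y = C₁e^(3x) + C₂e^(-4x)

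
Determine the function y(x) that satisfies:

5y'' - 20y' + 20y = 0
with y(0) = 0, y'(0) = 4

General solution: y = (C₁ + C₂x)e^(2x)
Repeated root r = 2
Applying ICs: C₁ = 0, C₂ = 4
Particular solution: y = 4xe^(2x)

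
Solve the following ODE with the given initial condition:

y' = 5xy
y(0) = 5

General solution: y = Ce^(5x²/2)
Applying IC y(0) = 5:
Particular solution: y = 5e^(5x²/2)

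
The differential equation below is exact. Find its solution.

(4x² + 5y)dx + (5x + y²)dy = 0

Verify exactness: ∂M/∂y = ∂N/∂x ✓
Find F(x,y) such that ∂F/∂x = M, ∂F/∂y = N
Solution: 4x³/3 + 5xy + y³/3 = C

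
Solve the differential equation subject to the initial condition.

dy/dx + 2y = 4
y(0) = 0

General solution: y = 2 + Ce^(-2x)
Applying y(0) = 0: C = 0 - 2 = -2
Particular solution: y = 2 - 2e^(-2x)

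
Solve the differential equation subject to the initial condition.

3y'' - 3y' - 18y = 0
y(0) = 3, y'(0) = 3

General solution: y = C₁e^(3x) + C₂e^(-2x)
Applying ICs: C₁ = 9/5, C₂ = 6/5
Particular solution: y = (9/5)e^(3x) + (6/5)e^(-2x)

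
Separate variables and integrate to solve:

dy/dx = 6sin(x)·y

Separating variables and integrating:
ln|y| = -6cos(x) + C

General solution: y = Ce^(-6cos(x))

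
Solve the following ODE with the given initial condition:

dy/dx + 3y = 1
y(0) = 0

General solution: y = 1/3 + Ce^(-3x)
Applying y(0) = 0: C = 0 - 1/3 = -1/3
Particular solution: y = 1/3 - (1/3)e^(-3x)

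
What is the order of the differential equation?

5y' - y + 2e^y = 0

The order is 1 (highest derivative is of order 1).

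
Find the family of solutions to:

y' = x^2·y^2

Separating variables and integrating:
-1/y = x^3/3 + C

General solution: y^-1 = (-1/3)x^3 + C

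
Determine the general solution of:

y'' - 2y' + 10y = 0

Characteristic equation: r² - 2r + 10 = 0
Roots: r = 1 ± 3i (complex conjugates)
General solution: y = e^x(C₁cos(3x) + C₂sin(3x))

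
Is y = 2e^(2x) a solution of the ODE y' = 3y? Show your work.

Verification:
y = 2e^(2x)
y' = 4e^(2x)
But 3y = 6e^(2x)
y' ≠ 3y — the derivative does not match

No, it is not a solution.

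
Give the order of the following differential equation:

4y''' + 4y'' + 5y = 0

The order is 3 (highest derivative is of order 3).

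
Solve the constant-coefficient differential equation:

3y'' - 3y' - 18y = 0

Characteristic equation: 3r² - 3r - 18 = 0
Divide by 3: r² - r - 6 = 0
Roots: r = 3, -2 (distinct real)
General solution: y = C₁e^(3x) + C₂e^(-2x)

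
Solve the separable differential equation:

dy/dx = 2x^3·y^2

Separating variables and integrating:
-1/y = x^4/2 + C

General solution: y^-1 = (-1/2)x^4 + C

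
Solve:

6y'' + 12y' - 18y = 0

Characteristic equation: 6r² + 12r - 18 = 0
Divide by 6: r² + 2r - 3 = 0
Roots: r = 1, -3 (distinct real)
General solution: y = C₁e^x + C₂e^(-3x)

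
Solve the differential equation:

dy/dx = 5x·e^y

Separating variables and integrating:
-e^(-y) = 5x²/2 + C

General solution: y = -ln(C - 5x²/2)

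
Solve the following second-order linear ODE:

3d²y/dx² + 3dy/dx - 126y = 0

Characteristic equation: 3r² + 3r - 126 = 0
Divide by 3: r² + r - 42 = 0
Roots: r = 6, -7 (distinct real)
General solution: y = C₁e^(6x) + C₂e^(-7x)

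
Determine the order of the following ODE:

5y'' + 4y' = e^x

The order is 2 (highest derivative is of order 2).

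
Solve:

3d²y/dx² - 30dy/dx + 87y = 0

Characteristic equation: 3r² - 30r + 87 = 0
Divide by 3: r² - 10r + 29 = 0
Roots: r = 5 ± 2i (complex conjugates)
General solution: y = e^(5x)(C₁cos(2x) + C₂sin(2x))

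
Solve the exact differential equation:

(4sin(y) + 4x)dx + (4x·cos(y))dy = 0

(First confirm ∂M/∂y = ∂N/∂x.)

Verify exactness: ∂M/∂y = ∂N/∂x ✓
Find F(x,y) such that ∂F/∂x = M, ∂F/∂y = N
Solution: 4x·sin(y) + 2x² = C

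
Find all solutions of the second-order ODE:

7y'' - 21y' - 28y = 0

Characteristic equation: 7r² - 21r - 28 = 0
Divide by 7: r² - 3r - 4 = 0
Roots: r = 4, -1 (distinct real)
General solution: y = C₁e^(4x) + C₂e^(-x)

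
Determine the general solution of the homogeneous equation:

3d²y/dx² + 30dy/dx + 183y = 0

Characteristic equation: 3r² + 30r + 183 = 0
Divide by 3: r² + 10r + 61 = 0
Roots: r = -5 ± 6i (complex conjugates)
General solution: y = e^(-5x)(C₁cos(6x) + C₂sin(6x))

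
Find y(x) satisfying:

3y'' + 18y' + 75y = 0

Characteristic equation: 3r² + 18r + 75 = 0
Divide by 3: r² + 6r + 25 = 0
Roots: r = -3 ± 4i (complex conjugates)
General solution: y = e^(-3x)(C₁cos(4x) + C₂sin(4x))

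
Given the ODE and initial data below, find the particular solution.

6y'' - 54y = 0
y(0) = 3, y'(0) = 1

General solution: y = C₁e^(3x) + C₂e^(-3x)
Applying ICs: C₁ = 5/3, C₂ = 4/3
Particular solution: y = (5/3)e^(3x) + (4/3)e^(-3x)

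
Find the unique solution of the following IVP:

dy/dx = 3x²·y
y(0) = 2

General solution: y = Ce^(x³)
Applying IC y(0) = 2:
Particular solution: y = 2e^(x³)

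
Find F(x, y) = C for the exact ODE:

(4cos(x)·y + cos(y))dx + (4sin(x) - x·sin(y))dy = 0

Verify exactness: ∂M/∂y = ∂N/∂x ✓
Find F(x,y) such that ∂F/∂x = M, ∂F/∂y = N
Solution: 4sin(x)·y + x·cos(y) = C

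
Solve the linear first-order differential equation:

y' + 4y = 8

Using integrating factor method:

General solution: y = 2 + Ce^(-4x)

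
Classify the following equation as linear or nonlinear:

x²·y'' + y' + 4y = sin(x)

Linear (y and its derivatives appear to the first power only, no products of y terms)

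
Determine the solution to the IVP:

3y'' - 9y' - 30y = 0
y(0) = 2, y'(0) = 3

General solution: y = C₁e^(5x) + C₂e^(-2x)
Applying ICs: C₁ = 1, C₂ = 1
Particular solution: y = e^(5x) + e^(-2x)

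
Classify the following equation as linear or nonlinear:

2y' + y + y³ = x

Nonlinear (y³ term)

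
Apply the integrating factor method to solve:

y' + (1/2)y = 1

Using integrating factor method:

General solution: y = 2 + Ce^(-x/2)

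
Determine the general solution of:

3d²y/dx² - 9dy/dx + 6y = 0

Characteristic equation: 3r² - 9r + 6 = 0
Divide by 3: r² - 3r + 2 = 0
Roots: r = 1, 2 (distinct real)
General solution: y = C₁e^x + C₂e^(2x)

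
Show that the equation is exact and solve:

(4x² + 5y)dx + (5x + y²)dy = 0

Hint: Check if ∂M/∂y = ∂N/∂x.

Verify exactness: ∂M/∂y = ∂N/∂x ✓
Find F(x,y) such that ∂F/∂x = M, ∂F/∂y = N
Solution: 4x³/3 + 5xy + y³/3 = C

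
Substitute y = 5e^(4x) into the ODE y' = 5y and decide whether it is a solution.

Verification:
y = 5e^(4x)
y' = 20e^(4x)
But 5y = 25e^(4x)
y' ≠ 5y — the derivative does not match

No, it is not a solution.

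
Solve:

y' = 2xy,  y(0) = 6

General solution: y = Ce^(x²)
Applying IC y(0) = 6:
Particular solution: y = 6e^(x²)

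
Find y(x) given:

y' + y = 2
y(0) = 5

General solution: y = 2 + Ce^(-x)
Applying y(0) = 5: C = 5 - 2 = 3
Particular solution: y = 2 + 3e^(-x)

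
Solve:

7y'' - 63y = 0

Characteristic equation: 7r² - 63 = 0
Divide by 7: r² - 9 = 0
Roots: r = 3, -3 (distinct real)
General solution: y = C₁e^(3x) + C₂e^(-3x)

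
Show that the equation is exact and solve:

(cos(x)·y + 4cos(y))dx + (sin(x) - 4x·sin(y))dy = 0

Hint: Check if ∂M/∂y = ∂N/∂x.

Verify exactness: ∂M/∂y = ∂N/∂x ✓
Find F(x,y) such that ∂F/∂x = M, ∂F/∂y = N
Solution: sin(x)·y + 4x·cos(y) = C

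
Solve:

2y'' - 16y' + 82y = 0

Characteristic equation: 2r² - 16r + 82 = 0
Divide by 2: r² - 8r + 41 = 0
Roots: r = 4 ± 5i (complex conjugates)
General solution: y = e^(4x)(C₁cos(5x) + C₂sin(5x))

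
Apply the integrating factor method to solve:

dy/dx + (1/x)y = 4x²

Using integrating factor method:

General solution: y = x^3 + C/x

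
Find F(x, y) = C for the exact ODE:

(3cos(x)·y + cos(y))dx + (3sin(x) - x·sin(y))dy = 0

Verify exactness: ∂M/∂y = ∂N/∂x ✓
Find F(x,y) such that ∂F/∂x = M, ∂F/∂y = N
Solution: 3sin(x)·y + x·cos(y) = C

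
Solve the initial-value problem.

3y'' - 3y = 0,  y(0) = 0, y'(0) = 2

General solution: y = C₁e^x + C₂e^(-x)
Applying ICs: C₁ = 1, C₂ = -1
Particular solution: y = e^x - e^(-x)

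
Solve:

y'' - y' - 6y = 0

Characteristic equation: r² - r - 6 = 0
Roots: r = 3, -2 (distinct real)
General solution: y = C₁e^(3x) + C₂e^(-2x)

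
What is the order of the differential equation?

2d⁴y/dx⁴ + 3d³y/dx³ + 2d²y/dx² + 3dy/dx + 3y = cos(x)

The order is 4 (highest derivative is of order 4).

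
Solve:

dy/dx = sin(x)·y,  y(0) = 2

General solution: y = Ce^(-cos(x))
Applying IC y(0) = 2:
Particular solution: y = 2e^(1-cos(x))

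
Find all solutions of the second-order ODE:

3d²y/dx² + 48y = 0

Characteristic equation: 3r² + 48 = 0
Divide by 3: r² + 16 = 0
Roots: r = ±4i (complex conjugates)
General solution: y = C₁cos(4x) + C₂sin(4x)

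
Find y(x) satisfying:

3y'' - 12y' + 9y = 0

Characteristic equation: 3r² - 12r + 9 = 0
Divide by 3: r² - 4r + 3 = 0
Roots: r = 1, 3 (distinct real)
General solution: y = C₁e^x + C₂e^(3x)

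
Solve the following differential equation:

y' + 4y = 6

Using integrating factor method:

General solution: y = 3/2 + Ce^(-4x)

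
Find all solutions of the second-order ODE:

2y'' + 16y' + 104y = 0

Characteristic equation: 2r² + 16r + 104 = 0
Divide by 2: r² + 8r + 52 = 0
Roots: r = -4 ± 6i (complex conjugates)
General solution: y = e^(-4x)(C₁cos(6x) + C₂sin(6x))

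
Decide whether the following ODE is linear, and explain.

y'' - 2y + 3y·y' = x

Nonlinear (product y·y')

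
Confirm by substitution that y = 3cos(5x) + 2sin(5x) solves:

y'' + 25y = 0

Verification:
y'' = -75cos(5x) - 50sin(5x)
y'' + 25y = 0 ✓

Yes, it is a solution.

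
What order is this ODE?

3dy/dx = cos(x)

The order is 1 (highest derivative is of order 1).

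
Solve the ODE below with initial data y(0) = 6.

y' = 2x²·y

General solution: y = Ce^(2x³/3)
Applying IC y(0) = 6:
Particular solution: y = 6e^(2x³/3)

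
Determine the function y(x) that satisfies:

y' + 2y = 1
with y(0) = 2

General solution: y = 1/2 + Ce^(-2x)
Applying y(0) = 2: C = 2 - 1/2 = 3/2
Particular solution: y = 1/2 + (3/2)e^(-2x)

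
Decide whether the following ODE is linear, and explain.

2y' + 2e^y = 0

Nonlinear (e^y is nonlinear in y)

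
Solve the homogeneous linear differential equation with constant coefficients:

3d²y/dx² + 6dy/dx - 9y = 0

Characteristic equation: 3r² + 6r - 9 = 0
Divide by 3: r² + 2r - 3 = 0
Roots: r = 1, -3 (distinct real)
General solution: y = C₁e^x + C₂e^(-3x)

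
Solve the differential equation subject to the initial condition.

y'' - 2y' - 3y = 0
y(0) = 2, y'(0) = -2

General solution: y = C₁e^(3x) + C₂e^(-x)
Applying ICs: C₁ = 0, C₂ = 2
Particular solution: y = 2e^(-x)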